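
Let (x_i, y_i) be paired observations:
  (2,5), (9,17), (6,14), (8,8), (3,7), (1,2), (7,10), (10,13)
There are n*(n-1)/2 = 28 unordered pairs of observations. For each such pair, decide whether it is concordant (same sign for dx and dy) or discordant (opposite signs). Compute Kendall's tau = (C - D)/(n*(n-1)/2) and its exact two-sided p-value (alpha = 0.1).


Step 1: Enumerate the 28 unordered pairs (i,j) with i<j and classify each by sign(x_j-x_i) * sign(y_j-y_i).
  (1,2):dx=+7,dy=+12->C; (1,3):dx=+4,dy=+9->C; (1,4):dx=+6,dy=+3->C; (1,5):dx=+1,dy=+2->C
  (1,6):dx=-1,dy=-3->C; (1,7):dx=+5,dy=+5->C; (1,8):dx=+8,dy=+8->C; (2,3):dx=-3,dy=-3->C
  (2,4):dx=-1,dy=-9->C; (2,5):dx=-6,dy=-10->C; (2,6):dx=-8,dy=-15->C; (2,7):dx=-2,dy=-7->C
  (2,8):dx=+1,dy=-4->D; (3,4):dx=+2,dy=-6->D; (3,5):dx=-3,dy=-7->C; (3,6):dx=-5,dy=-12->C
  (3,7):dx=+1,dy=-4->D; (3,8):dx=+4,dy=-1->D; (4,5):dx=-5,dy=-1->C; (4,6):dx=-7,dy=-6->C
  (4,7):dx=-1,dy=+2->D; (4,8):dx=+2,dy=+5->C; (5,6):dx=-2,dy=-5->C; (5,7):dx=+4,dy=+3->C
  (5,8):dx=+7,dy=+6->C; (6,7):dx=+6,dy=+8->C; (6,8):dx=+9,dy=+11->C; (7,8):dx=+3,dy=+3->C
Step 2: C = 23, D = 5, total pairs = 28.
Step 3: tau = (C - D)/(n(n-1)/2) = (23 - 5)/28 = 0.642857.
Step 4: Exact two-sided p-value (enumerate n! = 40320 permutations of y under H0): p = 0.031151.
Step 5: alpha = 0.1. reject H0.

tau_b = 0.6429 (C=23, D=5), p = 0.031151, reject H0.


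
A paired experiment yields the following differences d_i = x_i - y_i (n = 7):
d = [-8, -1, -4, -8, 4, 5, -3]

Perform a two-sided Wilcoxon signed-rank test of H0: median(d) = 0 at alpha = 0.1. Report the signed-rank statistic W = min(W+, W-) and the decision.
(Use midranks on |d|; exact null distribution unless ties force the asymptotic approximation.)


Step 1: Drop any zero differences (none here) and take |d_i|.
|d| = [8, 1, 4, 8, 4, 5, 3]
Step 2: Midrank |d_i| (ties get averaged ranks).
ranks: |8|->6.5, |1|->1, |4|->3.5, |8|->6.5, |4|->3.5, |5|->5, |3|->2
Step 3: Attach original signs; sum ranks with positive sign and with negative sign.
W+ = 3.5 + 5 = 8.5
W- = 6.5 + 1 + 3.5 + 6.5 + 2 = 19.5
(Check: W+ + W- = 28 should equal n(n+1)/2 = 28.)
Step 4: Test statistic W = min(W+, W-) = 8.5.
Step 5: Ties in |d|, so use the tie-corrected normal approximation.
        E[W] = n(n+1)/4 = 7*8/4 = 14.
        Tie groups: |d|=4 (t=2), |d|=8 (t=2); sum(t^3 - t) = 12.
        Var[W] = n(n+1)(2n+1)/24 - sum(t^3-t)/48 = 840/24 - 12/48 = 34.75.
        z = (W - E[W]) / sqrt(Var[W]) = (8.5 - 14) / 5.8949 = -0.9330.
        Two-sided p = 2*Phi(z) = 0.350816.
Step 6: alpha = 0.1. fail to reject H0.

W+ = 8.5, W- = 19.5, W = min = 8.5, p = 0.350816, fail to reject H0.


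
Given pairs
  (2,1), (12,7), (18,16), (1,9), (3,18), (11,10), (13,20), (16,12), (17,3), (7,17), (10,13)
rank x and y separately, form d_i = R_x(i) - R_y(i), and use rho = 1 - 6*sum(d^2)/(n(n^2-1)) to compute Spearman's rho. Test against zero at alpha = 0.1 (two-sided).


Step 1: Rank x and y separately (midranks; no ties here).
rank(x): 2->2, 12->7, 18->11, 1->1, 3->3, 11->6, 13->8, 16->9, 17->10, 7->4, 10->5
rank(y): 1->1, 7->3, 16->8, 9->4, 18->10, 10->5, 20->11, 12->6, 3->2, 17->9, 13->7
Step 2: d_i = R_x(i) - R_y(i); compute d_i^2.
  (2-1)^2=1, (7-3)^2=16, (11-8)^2=9, (1-4)^2=9, (3-10)^2=49, (6-5)^2=1, (8-11)^2=9, (9-6)^2=9, (10-2)^2=64, (4-9)^2=25, (5-7)^2=4
sum(d^2) = 196.
Step 3: rho = 1 - 6*196 / (11*(11^2 - 1)) = 1 - 1176/1320 = 0.109091.
Step 4: Under H0, t = rho * sqrt((n-2)/(1-rho^2)) = 0.3292 ~ t(9).
Step 5: Two-sided p-value from the t-distribution with 9 df = 0.749509.
Step 6: alpha = 0.1. fail to reject H0.

rho = 0.1091, p = 0.749509, fail to reject H0 at alpha = 0.1.


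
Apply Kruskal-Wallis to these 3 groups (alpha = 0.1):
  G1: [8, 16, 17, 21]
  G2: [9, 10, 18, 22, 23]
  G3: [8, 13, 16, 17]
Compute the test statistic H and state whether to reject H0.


Step 1: Combine all N = 13 observations and assign midranks.
sorted (value, group, rank): (8,G1,1.5), (8,G3,1.5), (9,G2,3), (10,G2,4), (13,G3,5), (16,G1,6.5), (16,G3,6.5), (17,G1,8.5), (17,G3,8.5), (18,G2,10), (21,G1,11), (22,G2,12), (23,G2,13)
Step 2: Sum ranks within each group.
R_1 = 27.5 (n_1 = 4)
R_2 = 42 (n_2 = 5)
R_3 = 21.5 (n_3 = 4)
Step 3: H = 12/(N(N+1)) * sum(R_i^2/n_i) - 3(N+1)
     = 12/(13*14) * (27.5^2/4 + 42^2/5 + 21.5^2/4) - 3*14
     = 0.065934 * 657.425 - 42
     = 1.346703.
Step 4: Ties present; correction factor C = 1 - 18/(13^3 - 13) = 0.991758. Corrected H = 1.346703 / 0.991758 = 1.357895.
Step 5: Under H0, H ~ chi^2(2); p-value = 0.507151.
Step 6: alpha = 0.1. fail to reject H0.

H = 1.3579, df = 2, p = 0.507151, fail to reject H0.


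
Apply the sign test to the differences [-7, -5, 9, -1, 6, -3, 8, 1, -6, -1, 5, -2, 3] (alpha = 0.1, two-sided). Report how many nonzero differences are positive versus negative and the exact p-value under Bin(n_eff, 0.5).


Step 1: Discard zero differences. Original n = 13; n_eff = number of nonzero differences = 13.
Nonzero differences (with sign): -7, -5, +9, -1, +6, -3, +8, +1, -6, -1, +5, -2, +3
Step 2: Count signs: positive = 6, negative = 7.
Step 3: Under H0: P(positive) = 0.5, so the number of positives S ~ Bin(13, 0.5).
Step 4: Two-sided exact p-value = sum of Bin(13,0.5) probabilities at or below the observed probability = 1.000000.
Step 5: alpha = 0.1. fail to reject H0.

n_eff = 13, pos = 6, neg = 7, p = 1.000000, fail to reject H0.


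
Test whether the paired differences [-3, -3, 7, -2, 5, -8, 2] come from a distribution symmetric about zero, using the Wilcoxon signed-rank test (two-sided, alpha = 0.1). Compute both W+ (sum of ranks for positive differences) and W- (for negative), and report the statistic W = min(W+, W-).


Step 1: Drop any zero differences (none here) and take |d_i|.
|d| = [3, 3, 7, 2, 5, 8, 2]
Step 2: Midrank |d_i| (ties get averaged ranks).
ranks: |3|->3.5, |3|->3.5, |7|->6, |2|->1.5, |5|->5, |8|->7, |2|->1.5
Step 3: Attach original signs; sum ranks with positive sign and with negative sign.
W+ = 6 + 5 + 1.5 = 12.5
W- = 3.5 + 3.5 + 1.5 + 7 = 15.5
(Check: W+ + W- = 28 should equal n(n+1)/2 = 28.)
Step 4: Test statistic W = min(W+, W-) = 12.5.
Step 5: Ties in |d|, so use the tie-corrected normal approximation.
        E[W] = n(n+1)/4 = 7*8/4 = 14.
        Tie groups: |d|=2 (t=2), |d|=3 (t=2); sum(t^3 - t) = 12.
        Var[W] = n(n+1)(2n+1)/24 - sum(t^3-t)/48 = 840/24 - 12/48 = 34.75.
        z = (W - E[W]) / sqrt(Var[W]) = (12.5 - 14) / 5.8949 = -0.2545.
        Two-sided p = 2*Phi(z) = 0.799143.
Step 6: alpha = 0.1. fail to reject H0.

W+ = 12.5, W- = 15.5, W = min = 12.5, p = 0.799143, fail to reject H0.


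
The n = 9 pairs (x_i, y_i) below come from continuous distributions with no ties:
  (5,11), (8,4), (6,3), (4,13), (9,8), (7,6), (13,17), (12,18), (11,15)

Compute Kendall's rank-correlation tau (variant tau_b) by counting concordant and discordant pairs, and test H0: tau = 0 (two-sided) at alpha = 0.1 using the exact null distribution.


Step 1: Enumerate the 36 unordered pairs (i,j) with i<j and classify each by sign(x_j-x_i) * sign(y_j-y_i).
  (1,2):dx=+3,dy=-7->D; (1,3):dx=+1,dy=-8->D; (1,4):dx=-1,dy=+2->D; (1,5):dx=+4,dy=-3->D
  (1,6):dx=+2,dy=-5->D; (1,7):dx=+8,dy=+6->C; (1,8):dx=+7,dy=+7->C; (1,9):dx=+6,dy=+4->C
  (2,3):dx=-2,dy=-1->C; (2,4):dx=-4,dy=+9->D; (2,5):dx=+1,dy=+4->C; (2,6):dx=-1,dy=+2->D
  (2,7):dx=+5,dy=+13->C; (2,8):dx=+4,dy=+14->C; (2,9):dx=+3,dy=+11->C; (3,4):dx=-2,dy=+10->D
  (3,5):dx=+3,dy=+5->C; (3,6):dx=+1,dy=+3->C; (3,7):dx=+7,dy=+14->C; (3,8):dx=+6,dy=+15->C
  (3,9):dx=+5,dy=+12->C; (4,5):dx=+5,dy=-5->D; (4,6):dx=+3,dy=-7->D; (4,7):dx=+9,dy=+4->C
  (4,8):dx=+8,dy=+5->C; (4,9):dx=+7,dy=+2->C; (5,6):dx=-2,dy=-2->C; (5,7):dx=+4,dy=+9->C
  (5,8):dx=+3,dy=+10->C; (5,9):dx=+2,dy=+7->C; (6,7):dx=+6,dy=+11->C; (6,8):dx=+5,dy=+12->C
  (6,9):dx=+4,dy=+9->C; (7,8):dx=-1,dy=+1->D; (7,9):dx=-2,dy=-2->C; (8,9):dx=-1,dy=-3->C
Step 2: C = 25, D = 11, total pairs = 36.
Step 3: tau = (C - D)/(n(n-1)/2) = (25 - 11)/36 = 0.388889.
Step 4: Exact two-sided p-value (enumerate n! = 362880 permutations of y under H0): p = 0.180181.
Step 5: alpha = 0.1. fail to reject H0.

tau_b = 0.3889 (C=25, D=11), p = 0.180181, fail to reject H0.


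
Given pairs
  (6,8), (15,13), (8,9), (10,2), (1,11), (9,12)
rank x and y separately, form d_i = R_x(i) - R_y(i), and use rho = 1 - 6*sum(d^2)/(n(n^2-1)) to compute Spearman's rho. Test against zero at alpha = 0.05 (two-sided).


Step 1: Rank x and y separately (midranks; no ties here).
rank(x): 6->2, 15->6, 8->3, 10->5, 1->1, 9->4
rank(y): 8->2, 13->6, 9->3, 2->1, 11->4, 12->5
Step 2: d_i = R_x(i) - R_y(i); compute d_i^2.
  (2-2)^2=0, (6-6)^2=0, (3-3)^2=0, (5-1)^2=16, (1-4)^2=9, (4-5)^2=1
sum(d^2) = 26.
Step 3: rho = 1 - 6*26 / (6*(6^2 - 1)) = 1 - 156/210 = 0.257143.
Step 4: Under H0, t = rho * sqrt((n-2)/(1-rho^2)) = 0.5322 ~ t(4).
Step 5: Two-sided p-value from the t-distribution with 4 df = 0.622787.
Step 6: alpha = 0.05. fail to reject H0.

rho = 0.2571, p = 0.622787, fail to reject H0 at alpha = 0.05.


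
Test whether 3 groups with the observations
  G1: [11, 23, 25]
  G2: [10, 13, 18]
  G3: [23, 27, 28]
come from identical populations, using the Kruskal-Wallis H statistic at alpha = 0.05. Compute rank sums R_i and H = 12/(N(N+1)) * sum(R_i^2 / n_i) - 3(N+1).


Step 1: Combine all N = 9 observations and assign midranks.
sorted (value, group, rank): (10,G2,1), (11,G1,2), (13,G2,3), (18,G2,4), (23,G1,5.5), (23,G3,5.5), (25,G1,7), (27,G3,8), (28,G3,9)
Step 2: Sum ranks within each group.
R_1 = 14.5 (n_1 = 3)
R_2 = 8 (n_2 = 3)
R_3 = 22.5 (n_3 = 3)
Step 3: H = 12/(N(N+1)) * sum(R_i^2/n_i) - 3(N+1)
     = 12/(9*10) * (14.5^2/3 + 8^2/3 + 22.5^2/3) - 3*10
     = 0.133333 * 260.167 - 30
     = 4.688889.
Step 4: Ties present; correction factor C = 1 - 6/(9^3 - 9) = 0.991667. Corrected H = 4.688889 / 0.991667 = 4.728291.
Step 5: Under H0, H ~ chi^2(2); p-value = 0.094030.
Step 6: alpha = 0.05. fail to reject H0.

H = 4.7283, df = 2, p = 0.094030, fail to reject H0.


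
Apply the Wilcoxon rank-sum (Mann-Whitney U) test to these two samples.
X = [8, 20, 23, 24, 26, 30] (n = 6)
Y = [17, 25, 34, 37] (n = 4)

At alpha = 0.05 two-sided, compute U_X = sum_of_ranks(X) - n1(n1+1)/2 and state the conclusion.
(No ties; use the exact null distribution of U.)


Step 1: Combine and sort all 10 observations; assign midranks.
sorted (value, group): (8,X), (17,Y), (20,X), (23,X), (24,X), (25,Y), (26,X), (30,X), (34,Y), (37,Y)
ranks: 8->1, 17->2, 20->3, 23->4, 24->5, 25->6, 26->7, 30->8, 34->9, 37->10
Step 2: Rank sum for X: R1 = 1 + 3 + 4 + 5 + 7 + 8 = 28.
Step 3: U_X = R1 - n1(n1+1)/2 = 28 - 6*7/2 = 28 - 21 = 7.
       U_Y = n1*n2 - U_X = 24 - 7 = 17.
Step 4: No ties, so the exact null distribution of U (based on enumerating the C(10,6) = 210 equally likely rank assignments) gives the two-sided p-value.
Step 5: p-value = 0.352381; compare to alpha = 0.05. fail to reject H0.

U_X = 7, p = 0.352381, fail to reject H0 at alpha = 0.05.


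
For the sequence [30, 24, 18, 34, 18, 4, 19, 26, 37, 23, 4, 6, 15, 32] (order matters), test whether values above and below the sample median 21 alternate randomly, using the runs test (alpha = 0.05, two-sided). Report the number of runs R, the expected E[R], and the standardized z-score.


Step 1: Compute median = 21; label A = above, B = below.
Labels in order: AABABBBAAABBBA  (n_A = 7, n_B = 7)
Step 2: Count runs R = 7.
Step 3: Under H0 (random ordering), E[R] = 2*n_A*n_B/(n_A+n_B) + 1 = 2*7*7/14 + 1 = 8.0000.
        Var[R] = 2*n_A*n_B*(2*n_A*n_B - n_A - n_B) / ((n_A+n_B)^2 * (n_A+n_B-1)) = 8232/2548 = 3.2308.
        SD[R] = 1.7974.
Step 4: Continuity-corrected z = (R + 0.5 - E[R]) / SD[R] = (7 + 0.5 - 8.0000) / 1.7974 = -0.2782.
Step 5: Two-sided p-value via normal approximation = 2*(1 - Phi(|z|)) = 0.780879.
Step 6: alpha = 0.05. fail to reject H0.

R = 7, z = -0.2782, p = 0.780879, fail to reject H0.


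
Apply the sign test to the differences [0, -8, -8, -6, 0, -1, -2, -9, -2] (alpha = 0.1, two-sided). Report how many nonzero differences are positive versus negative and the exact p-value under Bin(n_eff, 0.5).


Step 1: Discard zero differences. Original n = 9; n_eff = number of nonzero differences = 7.
Nonzero differences (with sign): -8, -8, -6, -1, -2, -9, -2
Step 2: Count signs: positive = 0, negative = 7.
Step 3: Under H0: P(positive) = 0.5, so the number of positives S ~ Bin(7, 0.5).
Step 4: Two-sided exact p-value = sum of Bin(7,0.5) probabilities at or below the observed probability = 0.015625.
Step 5: alpha = 0.1. reject H0.

n_eff = 7, pos = 0, neg = 7, p = 0.015625, reject H0.


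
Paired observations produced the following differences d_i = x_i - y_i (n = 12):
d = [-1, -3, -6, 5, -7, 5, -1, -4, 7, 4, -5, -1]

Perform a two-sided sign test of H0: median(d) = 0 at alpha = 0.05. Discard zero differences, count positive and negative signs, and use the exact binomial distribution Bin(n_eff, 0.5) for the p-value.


Step 1: Discard zero differences. Original n = 12; n_eff = number of nonzero differences = 12.
Nonzero differences (with sign): -1, -3, -6, +5, -7, +5, -1, -4, +7, +4, -5, -1
Step 2: Count signs: positive = 4, negative = 8.
Step 3: Under H0: P(positive) = 0.5, so the number of positives S ~ Bin(12, 0.5).
Step 4: Two-sided exact p-value = sum of Bin(12,0.5) probabilities at or below the observed probability = 0.387695.
Step 5: alpha = 0.05. fail to reject H0.

n_eff = 12, pos = 4, neg = 8, p = 0.387695, fail to reject H0.


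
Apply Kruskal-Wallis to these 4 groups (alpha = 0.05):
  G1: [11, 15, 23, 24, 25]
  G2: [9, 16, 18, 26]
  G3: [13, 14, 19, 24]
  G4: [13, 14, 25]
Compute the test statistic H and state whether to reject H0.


Step 1: Combine all N = 16 observations and assign midranks.
sorted (value, group, rank): (9,G2,1), (11,G1,2), (13,G3,3.5), (13,G4,3.5), (14,G3,5.5), (14,G4,5.5), (15,G1,7), (16,G2,8), (18,G2,9), (19,G3,10), (23,G1,11), (24,G1,12.5), (24,G3,12.5), (25,G1,14.5), (25,G4,14.5), (26,G2,16)
Step 2: Sum ranks within each group.
R_1 = 47 (n_1 = 5)
R_2 = 34 (n_2 = 4)
R_3 = 31.5 (n_3 = 4)
R_4 = 23.5 (n_4 = 3)
Step 3: H = 12/(N(N+1)) * sum(R_i^2/n_i) - 3(N+1)
     = 12/(16*17) * (47^2/5 + 34^2/4 + 31.5^2/4 + 23.5^2/3) - 3*17
     = 0.044118 * 1162.95 - 51
     = 0.306434.
Step 4: Ties present; correction factor C = 1 - 24/(16^3 - 16) = 0.994118. Corrected H = 0.306434 / 0.994118 = 0.308247.
Step 5: Under H0, H ~ chi^2(3); p-value = 0.958470.
Step 6: alpha = 0.05. fail to reject H0.

H = 0.3082, df = 3, p = 0.958470, fail to reject H0.


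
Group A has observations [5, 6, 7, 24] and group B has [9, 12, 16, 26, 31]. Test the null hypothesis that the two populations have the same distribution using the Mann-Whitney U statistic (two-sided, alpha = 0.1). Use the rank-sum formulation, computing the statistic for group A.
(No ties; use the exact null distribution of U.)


Step 1: Combine and sort all 9 observations; assign midranks.
sorted (value, group): (5,X), (6,X), (7,X), (9,Y), (12,Y), (16,Y), (24,X), (26,Y), (31,Y)
ranks: 5->1, 6->2, 7->3, 9->4, 12->5, 16->6, 24->7, 26->8, 31->9
Step 2: Rank sum for X: R1 = 1 + 2 + 3 + 7 = 13.
Step 3: U_X = R1 - n1(n1+1)/2 = 13 - 4*5/2 = 13 - 10 = 3.
       U_Y = n1*n2 - U_X = 20 - 3 = 17.
Step 4: No ties, so the exact null distribution of U (based on enumerating the C(9,4) = 126 equally likely rank assignments) gives the two-sided p-value.
Step 5: p-value = 0.111111; compare to alpha = 0.1. fail to reject H0.

U_X = 3, p = 0.111111, fail to reject H0 at alpha = 0.1.


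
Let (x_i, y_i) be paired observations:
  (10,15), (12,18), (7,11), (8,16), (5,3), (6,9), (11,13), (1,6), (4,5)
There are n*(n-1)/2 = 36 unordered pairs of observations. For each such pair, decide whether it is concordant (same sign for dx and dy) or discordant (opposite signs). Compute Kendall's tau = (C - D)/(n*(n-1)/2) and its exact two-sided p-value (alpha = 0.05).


Step 1: Enumerate the 36 unordered pairs (i,j) with i<j and classify each by sign(x_j-x_i) * sign(y_j-y_i).
  (1,2):dx=+2,dy=+3->C; (1,3):dx=-3,dy=-4->C; (1,4):dx=-2,dy=+1->D; (1,5):dx=-5,dy=-12->C
  (1,6):dx=-4,dy=-6->C; (1,7):dx=+1,dy=-2->D; (1,8):dx=-9,dy=-9->C; (1,9):dx=-6,dy=-10->C
  (2,3):dx=-5,dy=-7->C; (2,4):dx=-4,dy=-2->C; (2,5):dx=-7,dy=-15->C; (2,6):dx=-6,dy=-9->C
  (2,7):dx=-1,dy=-5->C; (2,8):dx=-11,dy=-12->C; (2,9):dx=-8,dy=-13->C; (3,4):dx=+1,dy=+5->C
  (3,5):dx=-2,dy=-8->C; (3,6):dx=-1,dy=-2->C; (3,7):dx=+4,dy=+2->C; (3,8):dx=-6,dy=-5->C
  (3,9):dx=-3,dy=-6->C; (4,5):dx=-3,dy=-13->C; (4,6):dx=-2,dy=-7->C; (4,7):dx=+3,dy=-3->D
  (4,8):dx=-7,dy=-10->C; (4,9):dx=-4,dy=-11->C; (5,6):dx=+1,dy=+6->C; (5,7):dx=+6,dy=+10->C
  (5,8):dx=-4,dy=+3->D; (5,9):dx=-1,dy=+2->D; (6,7):dx=+5,dy=+4->C; (6,8):dx=-5,dy=-3->C
  (6,9):dx=-2,dy=-4->C; (7,8):dx=-10,dy=-7->C; (7,9):dx=-7,dy=-8->C; (8,9):dx=+3,dy=-1->D
Step 2: C = 30, D = 6, total pairs = 36.
Step 3: tau = (C - D)/(n(n-1)/2) = (30 - 6)/36 = 0.666667.
Step 4: Exact two-sided p-value (enumerate n! = 362880 permutations of y under H0): p = 0.012665.
Step 5: alpha = 0.05. reject H0.

tau_b = 0.6667 (C=30, D=6), p = 0.012665, reject H0.


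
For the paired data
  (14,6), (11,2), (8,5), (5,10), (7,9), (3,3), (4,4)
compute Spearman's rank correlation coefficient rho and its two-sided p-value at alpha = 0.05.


Step 1: Rank x and y separately (midranks; no ties here).
rank(x): 14->7, 11->6, 8->5, 5->3, 7->4, 3->1, 4->2
rank(y): 6->5, 2->1, 5->4, 10->7, 9->6, 3->2, 4->3
Step 2: d_i = R_x(i) - R_y(i); compute d_i^2.
  (7-5)^2=4, (6-1)^2=25, (5-4)^2=1, (3-7)^2=16, (4-6)^2=4, (1-2)^2=1, (2-3)^2=1
sum(d^2) = 52.
Step 3: rho = 1 - 6*52 / (7*(7^2 - 1)) = 1 - 312/336 = 0.071429.
Step 4: Under H0, t = rho * sqrt((n-2)/(1-rho^2)) = 0.1601 ~ t(5).
Step 5: Two-sided p-value from the t-distribution with 5 df = 0.879048.
Step 6: alpha = 0.05. fail to reject H0.

rho = 0.0714, p = 0.879048, fail to reject H0 at alpha = 0.05.


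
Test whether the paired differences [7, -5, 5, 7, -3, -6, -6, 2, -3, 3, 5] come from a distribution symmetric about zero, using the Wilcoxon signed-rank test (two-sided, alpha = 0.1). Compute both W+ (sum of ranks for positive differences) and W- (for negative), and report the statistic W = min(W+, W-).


Step 1: Drop any zero differences (none here) and take |d_i|.
|d| = [7, 5, 5, 7, 3, 6, 6, 2, 3, 3, 5]
Step 2: Midrank |d_i| (ties get averaged ranks).
ranks: |7|->10.5, |5|->6, |5|->6, |7|->10.5, |3|->3, |6|->8.5, |6|->8.5, |2|->1, |3|->3, |3|->3, |5|->6
Step 3: Attach original signs; sum ranks with positive sign and with negative sign.
W+ = 10.5 + 6 + 10.5 + 1 + 3 + 6 = 37
W- = 6 + 3 + 8.5 + 8.5 + 3 = 29
(Check: W+ + W- = 66 should equal n(n+1)/2 = 66.)
Step 4: Test statistic W = min(W+, W-) = 29.
Step 5: Ties in |d|, so use the tie-corrected normal approximation.
        E[W] = n(n+1)/4 = 11*12/4 = 33.
        Tie groups: |d|=3 (t=3), |d|=5 (t=3), |d|=6 (t=2), |d|=7 (t=2); sum(t^3 - t) = 60.
        Var[W] = n(n+1)(2n+1)/24 - sum(t^3-t)/48 = 3036/24 - 60/48 = 125.25.
        z = (W - E[W]) / sqrt(Var[W]) = (29 - 33) / 11.1915 = -0.3574.
        Two-sided p = 2*Phi(z) = 0.720782.
Step 6: alpha = 0.1. fail to reject H0.

W+ = 37, W- = 29, W = min = 29, p = 0.720782, fail to reject H0.


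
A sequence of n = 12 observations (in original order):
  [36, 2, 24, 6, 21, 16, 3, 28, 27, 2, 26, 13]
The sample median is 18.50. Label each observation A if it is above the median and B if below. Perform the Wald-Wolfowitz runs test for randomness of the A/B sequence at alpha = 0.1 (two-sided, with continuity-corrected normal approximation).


Step 1: Compute median = 18.50; label A = above, B = below.
Labels in order: ABABABBAABAB  (n_A = 6, n_B = 6)
Step 2: Count runs R = 10.
Step 3: Under H0 (random ordering), E[R] = 2*n_A*n_B/(n_A+n_B) + 1 = 2*6*6/12 + 1 = 7.0000.
        Var[R] = 2*n_A*n_B*(2*n_A*n_B - n_A - n_B) / ((n_A+n_B)^2 * (n_A+n_B-1)) = 4320/1584 = 2.7273.
        SD[R] = 1.6514.
Step 4: Continuity-corrected z = (R - 0.5 - E[R]) / SD[R] = (10 - 0.5 - 7.0000) / 1.6514 = 1.5138.
Step 5: Two-sided p-value via normal approximation = 2*(1 - Phi(|z|)) = 0.130070.
Step 6: alpha = 0.1. fail to reject H0.

R = 10, z = 1.5138, p = 0.130070, fail to reject H0.


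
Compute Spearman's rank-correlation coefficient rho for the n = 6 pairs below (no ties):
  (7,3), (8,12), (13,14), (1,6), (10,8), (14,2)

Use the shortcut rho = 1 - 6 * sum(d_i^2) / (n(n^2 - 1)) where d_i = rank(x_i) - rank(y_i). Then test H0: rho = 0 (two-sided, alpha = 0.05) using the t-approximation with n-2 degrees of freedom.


Step 1: Rank x and y separately (midranks; no ties here).
rank(x): 7->2, 8->3, 13->5, 1->1, 10->4, 14->6
rank(y): 3->2, 12->5, 14->6, 6->3, 8->4, 2->1
Step 2: d_i = R_x(i) - R_y(i); compute d_i^2.
  (2-2)^2=0, (3-5)^2=4, (5-6)^2=1, (1-3)^2=4, (4-4)^2=0, (6-1)^2=25
sum(d^2) = 34.
Step 3: rho = 1 - 6*34 / (6*(6^2 - 1)) = 1 - 204/210 = 0.028571.
Step 4: Under H0, t = rho * sqrt((n-2)/(1-rho^2)) = 0.0572 ~ t(4).
Step 5: Two-sided p-value from the t-distribution with 4 df = 0.957155.
Step 6: alpha = 0.05. fail to reject H0.

rho = 0.0286, p = 0.957155, fail to reject H0 at alpha = 0.05.


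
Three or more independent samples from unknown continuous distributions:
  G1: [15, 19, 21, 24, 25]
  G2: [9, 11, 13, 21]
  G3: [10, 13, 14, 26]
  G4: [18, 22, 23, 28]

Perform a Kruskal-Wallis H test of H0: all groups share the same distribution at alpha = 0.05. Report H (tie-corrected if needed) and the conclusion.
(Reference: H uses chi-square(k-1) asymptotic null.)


Step 1: Combine all N = 17 observations and assign midranks.
sorted (value, group, rank): (9,G2,1), (10,G3,2), (11,G2,3), (13,G2,4.5), (13,G3,4.5), (14,G3,6), (15,G1,7), (18,G4,8), (19,G1,9), (21,G1,10.5), (21,G2,10.5), (22,G4,12), (23,G4,13), (24,G1,14), (25,G1,15), (26,G3,16), (28,G4,17)
Step 2: Sum ranks within each group.
R_1 = 55.5 (n_1 = 5)
R_2 = 19 (n_2 = 4)
R_3 = 28.5 (n_3 = 4)
R_4 = 50 (n_4 = 4)
Step 3: H = 12/(N(N+1)) * sum(R_i^2/n_i) - 3(N+1)
     = 12/(17*18) * (55.5^2/5 + 19^2/4 + 28.5^2/4 + 50^2/4) - 3*18
     = 0.039216 * 1534.36 - 54
     = 6.171078.
Step 4: Ties present; correction factor C = 1 - 12/(17^3 - 17) = 0.997549. Corrected H = 6.171078 / 0.997549 = 6.186241.
Step 5: Under H0, H ~ chi^2(3); p-value = 0.102893.
Step 6: alpha = 0.05. fail to reject H0.

H = 6.1862, df = 3, p = 0.102893, fail to reject H0.


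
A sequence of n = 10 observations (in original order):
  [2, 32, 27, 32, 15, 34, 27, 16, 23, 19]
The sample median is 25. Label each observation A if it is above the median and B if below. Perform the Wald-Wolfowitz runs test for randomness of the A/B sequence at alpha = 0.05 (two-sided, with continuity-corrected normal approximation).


Step 1: Compute median = 25; label A = above, B = below.
Labels in order: BAAABAABBB  (n_A = 5, n_B = 5)
Step 2: Count runs R = 5.
Step 3: Under H0 (random ordering), E[R] = 2*n_A*n_B/(n_A+n_B) + 1 = 2*5*5/10 + 1 = 6.0000.
        Var[R] = 2*n_A*n_B*(2*n_A*n_B - n_A - n_B) / ((n_A+n_B)^2 * (n_A+n_B-1)) = 2000/900 = 2.2222.
        SD[R] = 1.4907.
Step 4: Continuity-corrected z = (R + 0.5 - E[R]) / SD[R] = (5 + 0.5 - 6.0000) / 1.4907 = -0.3354.
Step 5: Two-sided p-value via normal approximation = 2*(1 - Phi(|z|)) = 0.737316.
Step 6: alpha = 0.05. fail to reject H0.

R = 5, z = -0.3354, p = 0.737316, fail to reject H0.


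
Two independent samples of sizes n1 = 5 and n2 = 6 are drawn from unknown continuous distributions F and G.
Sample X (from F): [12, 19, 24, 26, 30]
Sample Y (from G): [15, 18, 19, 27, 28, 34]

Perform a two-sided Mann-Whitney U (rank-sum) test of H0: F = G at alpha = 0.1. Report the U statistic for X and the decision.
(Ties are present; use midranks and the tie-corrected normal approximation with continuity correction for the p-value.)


Step 1: Combine and sort all 11 observations; assign midranks.
sorted (value, group): (12,X), (15,Y), (18,Y), (19,X), (19,Y), (24,X), (26,X), (27,Y), (28,Y), (30,X), (34,Y)
ranks: 12->1, 15->2, 18->3, 19->4.5, 19->4.5, 24->6, 26->7, 27->8, 28->9, 30->10, 34->11
Step 2: Rank sum for X: R1 = 1 + 4.5 + 6 + 7 + 10 = 28.5.
Step 3: U_X = R1 - n1(n1+1)/2 = 28.5 - 5*6/2 = 28.5 - 15 = 13.5.
       U_Y = n1*n2 - U_X = 30 - 13.5 = 16.5.
Step 4: Ties are present, so use the tie-corrected normal approximation (with continuity correction) for the p-value.
Step 5: p-value = 0.854805; compare to alpha = 0.1. fail to reject H0.

U_X = 13.5, p = 0.854805, fail to reject H0 at alpha = 0.1.


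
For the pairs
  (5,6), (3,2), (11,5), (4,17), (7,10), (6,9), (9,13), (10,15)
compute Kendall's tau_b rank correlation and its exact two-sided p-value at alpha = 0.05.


Step 1: Enumerate the 28 unordered pairs (i,j) with i<j and classify each by sign(x_j-x_i) * sign(y_j-y_i).
  (1,2):dx=-2,dy=-4->C; (1,3):dx=+6,dy=-1->D; (1,4):dx=-1,dy=+11->D; (1,5):dx=+2,dy=+4->C
  (1,6):dx=+1,dy=+3->C; (1,7):dx=+4,dy=+7->C; (1,8):dx=+5,dy=+9->C; (2,3):dx=+8,dy=+3->C
  (2,4):dx=+1,dy=+15->C; (2,5):dx=+4,dy=+8->C; (2,6):dx=+3,dy=+7->C; (2,7):dx=+6,dy=+11->C
  (2,8):dx=+7,dy=+13->C; (3,4):dx=-7,dy=+12->D; (3,5):dx=-4,dy=+5->D; (3,6):dx=-5,dy=+4->D
  (3,7):dx=-2,dy=+8->D; (3,8):dx=-1,dy=+10->D; (4,5):dx=+3,dy=-7->D; (4,6):dx=+2,dy=-8->D
  (4,7):dx=+5,dy=-4->D; (4,8):dx=+6,dy=-2->D; (5,6):dx=-1,dy=-1->C; (5,7):dx=+2,dy=+3->C
  (5,8):dx=+3,dy=+5->C; (6,7):dx=+3,dy=+4->C; (6,8):dx=+4,dy=+6->C; (7,8):dx=+1,dy=+2->C
Step 2: C = 17, D = 11, total pairs = 28.
Step 3: tau = (C - D)/(n(n-1)/2) = (17 - 11)/28 = 0.214286.
Step 4: Exact two-sided p-value (enumerate n! = 40320 permutations of y under H0): p = 0.548413.
Step 5: alpha = 0.05. fail to reject H0.

tau_b = 0.2143 (C=17, D=11), p = 0.548413, fail to reject H0.


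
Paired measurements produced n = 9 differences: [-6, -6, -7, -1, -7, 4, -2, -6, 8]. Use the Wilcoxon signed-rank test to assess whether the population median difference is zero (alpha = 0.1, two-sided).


Step 1: Drop any zero differences (none here) and take |d_i|.
|d| = [6, 6, 7, 1, 7, 4, 2, 6, 8]
Step 2: Midrank |d_i| (ties get averaged ranks).
ranks: |6|->5, |6|->5, |7|->7.5, |1|->1, |7|->7.5, |4|->3, |2|->2, |6|->5, |8|->9
Step 3: Attach original signs; sum ranks with positive sign and with negative sign.
W+ = 3 + 9 = 12
W- = 5 + 5 + 7.5 + 1 + 7.5 + 2 + 5 = 33
(Check: W+ + W- = 45 should equal n(n+1)/2 = 45.)
Step 4: Test statistic W = min(W+, W-) = 12.
Step 5: Ties in |d|, so use the tie-corrected normal approximation.
        E[W] = n(n+1)/4 = 9*10/4 = 22.5.
        Tie groups: |d|=6 (t=3), |d|=7 (t=2); sum(t^3 - t) = 30.
        Var[W] = n(n+1)(2n+1)/24 - sum(t^3-t)/48 = 1710/24 - 30/48 = 70.625.
        z = (W - E[W]) / sqrt(Var[W]) = (12 - 22.5) / 8.4039 = -1.2494.
        Two-sided p = 2*Phi(z) = 0.211510.
Step 6: alpha = 0.1. fail to reject H0.

W+ = 12, W- = 33, W = min = 12, p = 0.211510, fail to reject H0.


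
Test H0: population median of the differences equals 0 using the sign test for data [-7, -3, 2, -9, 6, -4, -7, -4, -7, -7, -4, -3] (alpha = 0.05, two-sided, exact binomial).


Step 1: Discard zero differences. Original n = 12; n_eff = number of nonzero differences = 12.
Nonzero differences (with sign): -7, -3, +2, -9, +6, -4, -7, -4, -7, -7, -4, -3
Step 2: Count signs: positive = 2, negative = 10.
Step 3: Under H0: P(positive) = 0.5, so the number of positives S ~ Bin(12, 0.5).
Step 4: Two-sided exact p-value = sum of Bin(12,0.5) probabilities at or below the observed probability = 0.038574.
Step 5: alpha = 0.05. reject H0.

n_eff = 12, pos = 2, neg = 10, p = 0.038574, reject H0.


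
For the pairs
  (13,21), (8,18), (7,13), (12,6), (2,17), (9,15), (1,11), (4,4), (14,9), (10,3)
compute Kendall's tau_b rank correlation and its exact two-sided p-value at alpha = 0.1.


Step 1: Enumerate the 45 unordered pairs (i,j) with i<j and classify each by sign(x_j-x_i) * sign(y_j-y_i).
  (1,2):dx=-5,dy=-3->C; (1,3):dx=-6,dy=-8->C; (1,4):dx=-1,dy=-15->C; (1,5):dx=-11,dy=-4->C
  (1,6):dx=-4,dy=-6->C; (1,7):dx=-12,dy=-10->C; (1,8):dx=-9,dy=-17->C; (1,9):dx=+1,dy=-12->D
  (1,10):dx=-3,dy=-18->C; (2,3):dx=-1,dy=-5->C; (2,4):dx=+4,dy=-12->D; (2,5):dx=-6,dy=-1->C
  (2,6):dx=+1,dy=-3->D; (2,7):dx=-7,dy=-7->C; (2,8):dx=-4,dy=-14->C; (2,9):dx=+6,dy=-9->D
  (2,10):dx=+2,dy=-15->D; (3,4):dx=+5,dy=-7->D; (3,5):dx=-5,dy=+4->D; (3,6):dx=+2,dy=+2->C
  (3,7):dx=-6,dy=-2->C; (3,8):dx=-3,dy=-9->C; (3,9):dx=+7,dy=-4->D; (3,10):dx=+3,dy=-10->D
  (4,5):dx=-10,dy=+11->D; (4,6):dx=-3,dy=+9->D; (4,7):dx=-11,dy=+5->D; (4,8):dx=-8,dy=-2->C
  (4,9):dx=+2,dy=+3->C; (4,10):dx=-2,dy=-3->C; (5,6):dx=+7,dy=-2->D; (5,7):dx=-1,dy=-6->C
  (5,8):dx=+2,dy=-13->D; (5,9):dx=+12,dy=-8->D; (5,10):dx=+8,dy=-14->D; (6,7):dx=-8,dy=-4->C
  (6,8):dx=-5,dy=-11->C; (6,9):dx=+5,dy=-6->D; (6,10):dx=+1,dy=-12->D; (7,8):dx=+3,dy=-7->D
  (7,9):dx=+13,dy=-2->D; (7,10):dx=+9,dy=-8->D; (8,9):dx=+10,dy=+5->C; (8,10):dx=+6,dy=-1->D
  (9,10):dx=-4,dy=-6->C
Step 2: C = 23, D = 22, total pairs = 45.
Step 3: tau = (C - D)/(n(n-1)/2) = (23 - 22)/45 = 0.022222.
Step 4: Exact two-sided p-value (enumerate n! = 3628800 permutations of y under H0): p = 1.000000.
Step 5: alpha = 0.1. fail to reject H0.

tau_b = 0.0222 (C=23, D=22), p = 1.000000, fail to reject H0.


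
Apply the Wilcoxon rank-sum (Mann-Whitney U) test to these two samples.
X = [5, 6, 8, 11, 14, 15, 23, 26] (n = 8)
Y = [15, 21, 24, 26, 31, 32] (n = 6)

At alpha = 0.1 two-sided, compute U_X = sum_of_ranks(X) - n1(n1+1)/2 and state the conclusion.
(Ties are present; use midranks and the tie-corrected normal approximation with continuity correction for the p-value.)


Step 1: Combine and sort all 14 observations; assign midranks.
sorted (value, group): (5,X), (6,X), (8,X), (11,X), (14,X), (15,X), (15,Y), (21,Y), (23,X), (24,Y), (26,X), (26,Y), (31,Y), (32,Y)
ranks: 5->1, 6->2, 8->3, 11->4, 14->5, 15->6.5, 15->6.5, 21->8, 23->9, 24->10, 26->11.5, 26->11.5, 31->13, 32->14
Step 2: Rank sum for X: R1 = 1 + 2 + 3 + 4 + 5 + 6.5 + 9 + 11.5 = 42.
Step 3: U_X = R1 - n1(n1+1)/2 = 42 - 8*9/2 = 42 - 36 = 6.
       U_Y = n1*n2 - U_X = 48 - 6 = 42.
Step 4: Ties are present, so use the tie-corrected normal approximation (with continuity correction) for the p-value.
Step 5: p-value = 0.023560; compare to alpha = 0.1. reject H0.

U_X = 6, p = 0.023560, reject H0 at alpha = 0.1.


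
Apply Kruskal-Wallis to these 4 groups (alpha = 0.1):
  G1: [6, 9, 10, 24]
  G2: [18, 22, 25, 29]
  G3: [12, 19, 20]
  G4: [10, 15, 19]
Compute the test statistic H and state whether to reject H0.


Step 1: Combine all N = 14 observations and assign midranks.
sorted (value, group, rank): (6,G1,1), (9,G1,2), (10,G1,3.5), (10,G4,3.5), (12,G3,5), (15,G4,6), (18,G2,7), (19,G3,8.5), (19,G4,8.5), (20,G3,10), (22,G2,11), (24,G1,12), (25,G2,13), (29,G2,14)
Step 2: Sum ranks within each group.
R_1 = 18.5 (n_1 = 4)
R_2 = 45 (n_2 = 4)
R_3 = 23.5 (n_3 = 3)
R_4 = 18 (n_4 = 3)
Step 3: H = 12/(N(N+1)) * sum(R_i^2/n_i) - 3(N+1)
     = 12/(14*15) * (18.5^2/4 + 45^2/4 + 23.5^2/3 + 18^2/3) - 3*15
     = 0.057143 * 883.896 - 45
     = 5.508333.
Step 4: Ties present; correction factor C = 1 - 12/(14^3 - 14) = 0.995604. Corrected H = 5.508333 / 0.995604 = 5.532653.
Step 5: Under H0, H ~ chi^2(3); p-value = 0.136699.
Step 6: alpha = 0.1. fail to reject H0.

H = 5.5327, df = 3, p = 0.136699, fail to reject H0.


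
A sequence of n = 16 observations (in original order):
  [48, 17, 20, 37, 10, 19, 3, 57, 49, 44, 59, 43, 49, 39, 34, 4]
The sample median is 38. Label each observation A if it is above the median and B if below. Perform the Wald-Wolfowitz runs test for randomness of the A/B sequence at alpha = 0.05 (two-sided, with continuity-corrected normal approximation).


Step 1: Compute median = 38; label A = above, B = below.
Labels in order: ABBBBBBAAAAAAABB  (n_A = 8, n_B = 8)
Step 2: Count runs R = 4.
Step 3: Under H0 (random ordering), E[R] = 2*n_A*n_B/(n_A+n_B) + 1 = 2*8*8/16 + 1 = 9.0000.
        Var[R] = 2*n_A*n_B*(2*n_A*n_B - n_A - n_B) / ((n_A+n_B)^2 * (n_A+n_B-1)) = 14336/3840 = 3.7333.
        SD[R] = 1.9322.
Step 4: Continuity-corrected z = (R + 0.5 - E[R]) / SD[R] = (4 + 0.5 - 9.0000) / 1.9322 = -2.3290.
Step 5: Two-sided p-value via normal approximation = 2*(1 - Phi(|z|)) = 0.019861.
Step 6: alpha = 0.05. reject H0.

R = 4, z = -2.3290, p = 0.019861, reject H0.


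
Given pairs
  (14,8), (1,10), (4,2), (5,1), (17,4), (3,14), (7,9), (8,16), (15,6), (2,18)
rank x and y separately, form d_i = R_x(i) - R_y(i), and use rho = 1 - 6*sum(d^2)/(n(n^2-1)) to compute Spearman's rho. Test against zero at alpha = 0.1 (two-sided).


Step 1: Rank x and y separately (midranks; no ties here).
rank(x): 14->8, 1->1, 4->4, 5->5, 17->10, 3->3, 7->6, 8->7, 15->9, 2->2
rank(y): 8->5, 10->7, 2->2, 1->1, 4->3, 14->8, 9->6, 16->9, 6->4, 18->10
Step 2: d_i = R_x(i) - R_y(i); compute d_i^2.
  (8-5)^2=9, (1-7)^2=36, (4-2)^2=4, (5-1)^2=16, (10-3)^2=49, (3-8)^2=25, (6-6)^2=0, (7-9)^2=4, (9-4)^2=25, (2-10)^2=64
sum(d^2) = 232.
Step 3: rho = 1 - 6*232 / (10*(10^2 - 1)) = 1 - 1392/990 = -0.406061.
Step 4: Under H0, t = rho * sqrt((n-2)/(1-rho^2)) = -1.2568 ~ t(8).
Step 5: Two-sided p-value from the t-distribution with 8 df = 0.244282.
Step 6: alpha = 0.1. fail to reject H0.

rho = -0.4061, p = 0.244282, fail to reject H0 at alpha = 0.1.


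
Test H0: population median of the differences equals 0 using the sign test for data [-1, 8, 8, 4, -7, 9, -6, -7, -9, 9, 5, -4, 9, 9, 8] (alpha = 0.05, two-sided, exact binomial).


Step 1: Discard zero differences. Original n = 15; n_eff = number of nonzero differences = 15.
Nonzero differences (with sign): -1, +8, +8, +4, -7, +9, -6, -7, -9, +9, +5, -4, +9, +9, +8
Step 2: Count signs: positive = 9, negative = 6.
Step 3: Under H0: P(positive) = 0.5, so the number of positives S ~ Bin(15, 0.5).
Step 4: Two-sided exact p-value = sum of Bin(15,0.5) probabilities at or below the observed probability = 0.607239.
Step 5: alpha = 0.05. fail to reject H0.

n_eff = 15, pos = 9, neg = 6, p = 0.607239, fail to reject H0.


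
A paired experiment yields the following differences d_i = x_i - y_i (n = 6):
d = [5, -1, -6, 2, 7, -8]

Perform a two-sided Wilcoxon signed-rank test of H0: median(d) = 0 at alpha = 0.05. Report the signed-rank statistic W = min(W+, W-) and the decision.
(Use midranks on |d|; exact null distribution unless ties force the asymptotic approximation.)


Step 1: Drop any zero differences (none here) and take |d_i|.
|d| = [5, 1, 6, 2, 7, 8]
Step 2: Midrank |d_i| (ties get averaged ranks).
ranks: |5|->3, |1|->1, |6|->4, |2|->2, |7|->5, |8|->6
Step 3: Attach original signs; sum ranks with positive sign and with negative sign.
W+ = 3 + 2 + 5 = 10
W- = 1 + 4 + 6 = 11
(Check: W+ + W- = 21 should equal n(n+1)/2 = 21.)
Step 4: Test statistic W = min(W+, W-) = 10.
Step 5: No ties, so the exact null distribution over the 2^6 = 64 sign assignments gives the two-sided p-value = 1.000000.
Step 6: alpha = 0.05. fail to reject H0.

W+ = 10, W- = 11, W = min = 10, p = 1.000000, fail to reject H0.


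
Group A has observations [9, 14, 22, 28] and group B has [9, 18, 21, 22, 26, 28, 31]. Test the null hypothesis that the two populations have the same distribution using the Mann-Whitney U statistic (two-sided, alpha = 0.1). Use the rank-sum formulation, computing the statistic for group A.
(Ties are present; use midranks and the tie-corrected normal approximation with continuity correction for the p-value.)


Step 1: Combine and sort all 11 observations; assign midranks.
sorted (value, group): (9,X), (9,Y), (14,X), (18,Y), (21,Y), (22,X), (22,Y), (26,Y), (28,X), (28,Y), (31,Y)
ranks: 9->1.5, 9->1.5, 14->3, 18->4, 21->5, 22->6.5, 22->6.5, 26->8, 28->9.5, 28->9.5, 31->11
Step 2: Rank sum for X: R1 = 1.5 + 3 + 6.5 + 9.5 = 20.5.
Step 3: U_X = R1 - n1(n1+1)/2 = 20.5 - 4*5/2 = 20.5 - 10 = 10.5.
       U_Y = n1*n2 - U_X = 28 - 10.5 = 17.5.
Step 4: Ties are present, so use the tie-corrected normal approximation (with continuity correction) for the p-value.
Step 5: p-value = 0.568100; compare to alpha = 0.1. fail to reject H0.

U_X = 10.5, p = 0.568100, fail to reject H0 at alpha = 0.1.


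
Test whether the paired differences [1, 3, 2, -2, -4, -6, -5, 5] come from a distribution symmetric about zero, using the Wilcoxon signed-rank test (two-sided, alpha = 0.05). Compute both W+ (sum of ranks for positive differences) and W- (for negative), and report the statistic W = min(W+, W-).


Step 1: Drop any zero differences (none here) and take |d_i|.
|d| = [1, 3, 2, 2, 4, 6, 5, 5]
Step 2: Midrank |d_i| (ties get averaged ranks).
ranks: |1|->1, |3|->4, |2|->2.5, |2|->2.5, |4|->5, |6|->8, |5|->6.5, |5|->6.5
Step 3: Attach original signs; sum ranks with positive sign and with negative sign.
W+ = 1 + 4 + 2.5 + 6.5 = 14
W- = 2.5 + 5 + 8 + 6.5 = 22
(Check: W+ + W- = 36 should equal n(n+1)/2 = 36.)
Step 4: Test statistic W = min(W+, W-) = 14.
Step 5: Ties in |d|, so use the tie-corrected normal approximation.
        E[W] = n(n+1)/4 = 8*9/4 = 18.
        Tie groups: |d|=2 (t=2), |d|=5 (t=2); sum(t^3 - t) = 12.
        Var[W] = n(n+1)(2n+1)/24 - sum(t^3-t)/48 = 1224/24 - 12/48 = 50.75.
        z = (W - E[W]) / sqrt(Var[W]) = (14 - 18) / 7.1239 = -0.5615.
        Two-sided p = 2*Phi(z) = 0.574464.
Step 6: alpha = 0.05. fail to reject H0.

W+ = 14, W- = 22, W = min = 14, p = 0.574464, fail to reject H0.


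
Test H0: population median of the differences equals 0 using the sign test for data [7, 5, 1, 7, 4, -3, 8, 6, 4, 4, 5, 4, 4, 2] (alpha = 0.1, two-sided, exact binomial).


Step 1: Discard zero differences. Original n = 14; n_eff = number of nonzero differences = 14.
Nonzero differences (with sign): +7, +5, +1, +7, +4, -3, +8, +6, +4, +4, +5, +4, +4, +2
Step 2: Count signs: positive = 13, negative = 1.
Step 3: Under H0: P(positive) = 0.5, so the number of positives S ~ Bin(14, 0.5).
Step 4: Two-sided exact p-value = sum of Bin(14,0.5) probabilities at or below the observed probability = 0.001831.
Step 5: alpha = 0.1. reject H0.

n_eff = 14, pos = 13, neg = 1, p = 0.001831, reject H0.


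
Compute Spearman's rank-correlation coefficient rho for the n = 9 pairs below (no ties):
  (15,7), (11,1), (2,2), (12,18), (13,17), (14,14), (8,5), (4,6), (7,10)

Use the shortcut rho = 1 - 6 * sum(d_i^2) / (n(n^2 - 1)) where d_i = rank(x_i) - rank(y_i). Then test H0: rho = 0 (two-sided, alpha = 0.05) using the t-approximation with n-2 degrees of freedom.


Step 1: Rank x and y separately (midranks; no ties here).
rank(x): 15->9, 11->5, 2->1, 12->6, 13->7, 14->8, 8->4, 4->2, 7->3
rank(y): 7->5, 1->1, 2->2, 18->9, 17->8, 14->7, 5->3, 6->4, 10->6
Step 2: d_i = R_x(i) - R_y(i); compute d_i^2.
  (9-5)^2=16, (5-1)^2=16, (1-2)^2=1, (6-9)^2=9, (7-8)^2=1, (8-7)^2=1, (4-3)^2=1, (2-4)^2=4, (3-6)^2=9
sum(d^2) = 58.
Step 3: rho = 1 - 6*58 / (9*(9^2 - 1)) = 1 - 348/720 = 0.516667.
Step 4: Under H0, t = rho * sqrt((n-2)/(1-rho^2)) = 1.5966 ~ t(7).
Step 5: Two-sided p-value from the t-distribution with 7 df = 0.154390.
Step 6: alpha = 0.05. fail to reject H0.

rho = 0.5167, p = 0.154390, fail to reject H0 at alpha = 0.05.


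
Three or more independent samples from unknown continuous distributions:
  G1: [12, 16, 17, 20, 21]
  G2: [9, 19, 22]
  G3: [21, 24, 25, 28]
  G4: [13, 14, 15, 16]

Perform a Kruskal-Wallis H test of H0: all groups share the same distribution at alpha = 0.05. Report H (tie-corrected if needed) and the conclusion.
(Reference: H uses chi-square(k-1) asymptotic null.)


Step 1: Combine all N = 16 observations and assign midranks.
sorted (value, group, rank): (9,G2,1), (12,G1,2), (13,G4,3), (14,G4,4), (15,G4,5), (16,G1,6.5), (16,G4,6.5), (17,G1,8), (19,G2,9), (20,G1,10), (21,G1,11.5), (21,G3,11.5), (22,G2,13), (24,G3,14), (25,G3,15), (28,G3,16)
Step 2: Sum ranks within each group.
R_1 = 38 (n_1 = 5)
R_2 = 23 (n_2 = 3)
R_3 = 56.5 (n_3 = 4)
R_4 = 18.5 (n_4 = 4)
Step 3: H = 12/(N(N+1)) * sum(R_i^2/n_i) - 3(N+1)
     = 12/(16*17) * (38^2/5 + 23^2/3 + 56.5^2/4 + 18.5^2/4) - 3*17
     = 0.044118 * 1348.76 - 51
     = 8.504044.
Step 4: Ties present; correction factor C = 1 - 12/(16^3 - 16) = 0.997059. Corrected H = 8.504044 / 0.997059 = 8.529130.
Step 5: Under H0, H ~ chi^2(3); p-value = 0.036253.
Step 6: alpha = 0.05. reject H0.

H = 8.5291, df = 3, p = 0.036253, reject H0.


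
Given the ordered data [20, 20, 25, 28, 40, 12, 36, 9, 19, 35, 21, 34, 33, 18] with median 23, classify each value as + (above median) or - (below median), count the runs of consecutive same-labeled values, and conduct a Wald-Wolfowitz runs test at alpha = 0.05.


Step 1: Compute median = 23; label A = above, B = below.
Labels in order: BBAAABABBABAAB  (n_A = 7, n_B = 7)
Step 2: Count runs R = 9.
Step 3: Under H0 (random ordering), E[R] = 2*n_A*n_B/(n_A+n_B) + 1 = 2*7*7/14 + 1 = 8.0000.
        Var[R] = 2*n_A*n_B*(2*n_A*n_B - n_A - n_B) / ((n_A+n_B)^2 * (n_A+n_B-1)) = 8232/2548 = 3.2308.
        SD[R] = 1.7974.
Step 4: Continuity-corrected z = (R - 0.5 - E[R]) / SD[R] = (9 - 0.5 - 8.0000) / 1.7974 = 0.2782.
Step 5: Two-sided p-value via normal approximation = 2*(1 - Phi(|z|)) = 0.780879.
Step 6: alpha = 0.05. fail to reject H0.

R = 9, z = 0.2782, p = 0.780879, fail to reject H0.
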